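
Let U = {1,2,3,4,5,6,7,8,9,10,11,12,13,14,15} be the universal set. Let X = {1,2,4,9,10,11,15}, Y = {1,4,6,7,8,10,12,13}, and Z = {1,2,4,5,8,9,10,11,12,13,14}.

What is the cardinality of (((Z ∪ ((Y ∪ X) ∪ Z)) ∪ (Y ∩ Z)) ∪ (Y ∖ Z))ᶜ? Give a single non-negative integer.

Y ∪ X = {1,2,4,6,7,8,9,10,11,12,13,15}
(Y ∪ X) ∪ Z = {1,2,4,5,6,7,8,9,10,11,12,13,14,15}
Z ∪ ((Y ∪ X) ∪ Z) = {1,2,4,5,6,7,8,9,10,11,12,13,14,15}
Y ∩ Z = {1,4,8,10,12,13}
(Z ∪ ((Y ∪ X) ∪ Z)) ∪ (Y ∩ Z) = {1,2,4,5,6,7,8,9,10,11,12,13,14,15}
Y ∖ Z = {6,7}
((Z ∪ ((Y ∪ X) ∪ Z)) ∪ (Y ∩ Z)) ∪ (Y ∖ Z) = {1,2,4,5,6,7,8,9,10,11,12,13,14,15}
(((Z ∪ ((Y ∪ X) ∪ Z)) ∪ (Y ∩ Z)) ∪ (Y ∖ Z))ᶜ = {3}
|(((Z ∪ ((Y ∪ X) ∪ Z)) ∪ (Y ∩ Z)) ∪ (Y ∖ Z))ᶜ| = 1

1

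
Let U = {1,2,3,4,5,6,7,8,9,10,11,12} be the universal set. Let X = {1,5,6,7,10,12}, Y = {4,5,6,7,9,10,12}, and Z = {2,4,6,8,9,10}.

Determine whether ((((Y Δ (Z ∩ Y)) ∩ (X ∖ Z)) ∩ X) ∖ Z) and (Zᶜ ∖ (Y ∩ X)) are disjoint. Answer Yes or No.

Z ∩ Y = {4,6,9,10}
Y Δ (Z ∩ Y) = {5,7,12}
X ∖ Z = {1,5,7,12}
(Y Δ (Z ∩ Y)) ∩ (X ∖ Z) = {5,7,12}
((Y Δ (Z ∩ Y)) ∩ (X ∖ Z)) ∩ X = {5,7,12}
(((Y Δ (Z ∩ Y)) ∩ (X ∖ Z)) ∩ X) ∖ Z = {5,7,12}
Zᶜ = {1,3,5,7,11,12}
Y ∩ X = {5,6,7,10,12}
Zᶜ ∖ (Y ∩ X) = {1,3,11}
{5,7,12} and {1,3,11} share no elements.

Yes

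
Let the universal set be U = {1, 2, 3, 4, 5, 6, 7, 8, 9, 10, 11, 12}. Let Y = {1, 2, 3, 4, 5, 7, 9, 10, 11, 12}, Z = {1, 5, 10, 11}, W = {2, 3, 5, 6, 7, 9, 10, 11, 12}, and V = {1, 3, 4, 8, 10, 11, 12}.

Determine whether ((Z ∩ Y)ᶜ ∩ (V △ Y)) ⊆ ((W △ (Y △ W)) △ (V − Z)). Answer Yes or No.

Yes

Z ∩ Y = {1, 5, 10, 11}
(Z ∩ Y)ᶜ = {2, 3, 4, 6, 7, 8, 9, 12}
V △ Y = {2, 5, 7, 8, 9}
(Z ∩ Y)ᶜ ∩ (V △ Y) = {2, 7, 8, 9}
Y △ W = {1, 4, 6}
W △ (Y △ W) = {1, 2, 3, 4, 5, 7, 9, 10, 11, 12}
V − Z = {3, 4, 8, 12}
(W △ (Y △ W)) △ (V − Z) = {1, 2, 5, 7, 8, 9, 10, 11}
Every element of {2, 7, 8, 9} is in {1, 2, 5, 7, 8, 9, 10, 11}, so (Z ∩ Y)ᶜ ∩ (V △ Y) ⊆ (W △ (Y △ W)) △ (V − Z).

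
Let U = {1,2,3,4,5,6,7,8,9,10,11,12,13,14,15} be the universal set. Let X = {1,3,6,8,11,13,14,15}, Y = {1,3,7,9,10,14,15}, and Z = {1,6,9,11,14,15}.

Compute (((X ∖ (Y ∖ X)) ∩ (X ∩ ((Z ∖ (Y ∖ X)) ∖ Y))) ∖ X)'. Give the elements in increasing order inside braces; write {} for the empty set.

{1,2,3,4,5,6,7,8,9,10,11,12,13,14,15}

Y ∖ X = {7,9,10}
X ∖ (Y ∖ X) = {1,3,6,8,11,13,14,15}
Z ∖ (Y ∖ X) = {1,6,11,14,15}
(Z ∖ (Y ∖ X)) ∖ Y = {6,11}
X ∩ ((Z ∖ (Y ∖ X)) ∖ Y) = {6,11}
(X ∖ (Y ∖ X)) ∩ (X ∩ ((Z ∖ (Y ∖ X)) ∖ Y)) = {6,11}
((X ∖ (Y ∖ X)) ∩ (X ∩ ((Z ∖ (Y ∖ X)) ∖ Y))) ∖ X = {}
(((X ∖ (Y ∖ X)) ∩ (X ∩ ((Z ∖ (Y ∖ X)) ∖ Y))) ∖ X)' = {1,2,3,4,5,6,7,8,9,10,11,12,13,14,15}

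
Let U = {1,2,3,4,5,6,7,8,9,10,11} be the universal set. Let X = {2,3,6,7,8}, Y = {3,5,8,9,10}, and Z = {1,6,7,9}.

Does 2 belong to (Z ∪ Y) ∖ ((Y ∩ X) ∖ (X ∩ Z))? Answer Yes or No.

2 ∉ Z and 2 ∉ Y, so 2 ∉ Z ∪ Y
2 ∉ Y and 2 ∈ X, so 2 ∉ Y ∩ X
2 ∈ X and 2 ∉ Z, so 2 ∉ X ∩ Z
2 ∉ (Y ∩ X) and 2 ∉ (X ∩ Z), so 2 ∉ (Y ∩ X) ∖ (X ∩ Z)
2 ∉ (Z ∪ Y) and 2 ∉ ((Y ∩ X) ∖ (X ∩ Z)), so 2 ∉ (Z ∪ Y) ∖ ((Y ∩ X) ∖ (X ∩ Z))

No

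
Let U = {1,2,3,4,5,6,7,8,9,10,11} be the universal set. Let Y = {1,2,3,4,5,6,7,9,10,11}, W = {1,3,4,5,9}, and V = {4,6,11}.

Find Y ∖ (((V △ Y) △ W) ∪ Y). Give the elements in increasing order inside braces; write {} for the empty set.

V △ Y = {1,2,3,5,7,9,10}
(V △ Y) △ W = {2,4,7,10}
((V △ Y) △ W) ∪ Y = {1,2,3,4,5,6,7,9,10,11}
Y ∖ (((V △ Y) △ W) ∪ Y) = {}

{}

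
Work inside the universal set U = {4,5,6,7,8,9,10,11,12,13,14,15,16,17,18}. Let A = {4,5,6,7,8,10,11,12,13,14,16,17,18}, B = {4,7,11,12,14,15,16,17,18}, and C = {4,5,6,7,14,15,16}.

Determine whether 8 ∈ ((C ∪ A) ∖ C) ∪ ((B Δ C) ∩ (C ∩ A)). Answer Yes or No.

Yes

8 ∉ C and 8 ∈ A, so 8 ∈ C ∪ A
8 ∈ (C ∪ A) and 8 ∉ C, so 8 ∈ (C ∪ A) ∖ C
8 ∉ B and 8 ∉ C, so 8 ∉ B Δ C
8 ∉ C and 8 ∈ A, so 8 ∉ C ∩ A
8 ∉ (B Δ C) and 8 ∉ (C ∩ A), so 8 ∉ (B Δ C) ∩ (C ∩ A)
8 ∈ ((C ∪ A) ∖ C) and 8 ∉ ((B Δ C) ∩ (C ∩ A)), so 8 ∈ ((C ∪ A) ∖ C) ∪ ((B Δ C) ∩ (C ∩ A))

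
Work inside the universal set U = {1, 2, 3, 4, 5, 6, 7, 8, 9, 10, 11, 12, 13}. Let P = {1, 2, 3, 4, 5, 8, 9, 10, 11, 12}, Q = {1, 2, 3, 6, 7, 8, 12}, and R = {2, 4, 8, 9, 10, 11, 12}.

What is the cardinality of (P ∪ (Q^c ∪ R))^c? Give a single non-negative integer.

2

Q^c = {4, 5, 9, 10, 11, 13}
Q^c ∪ R = {2, 4, 5, 8, 9, 10, 11, 12, 13}
P ∪ (Q^c ∪ R) = {1, 2, 3, 4, 5, 8, 9, 10, 11, 12, 13}
(P ∪ (Q^c ∪ R))^c = {6, 7}
|(P ∪ (Q^c ∪ R))^c| = 2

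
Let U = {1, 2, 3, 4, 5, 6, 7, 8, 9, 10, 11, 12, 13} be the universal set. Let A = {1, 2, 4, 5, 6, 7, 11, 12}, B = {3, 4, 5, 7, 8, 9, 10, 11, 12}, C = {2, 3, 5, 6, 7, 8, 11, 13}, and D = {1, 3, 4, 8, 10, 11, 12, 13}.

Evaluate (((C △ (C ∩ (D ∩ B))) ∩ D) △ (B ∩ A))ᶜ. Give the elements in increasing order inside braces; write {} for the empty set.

D ∩ B = {3, 4, 8, 10, 11, 12}
C ∩ (D ∩ B) = {3, 8, 11}
C △ (C ∩ (D ∩ B)) = {2, 5, 6, 7, 13}
(C △ (C ∩ (D ∩ B))) ∩ D = {13}
B ∩ A = {4, 5, 7, 11, 12}
((C △ (C ∩ (D ∩ B))) ∩ D) △ (B ∩ A) = {4, 5, 7, 11, 12, 13}
(((C △ (C ∩ (D ∩ B))) ∩ D) △ (B ∩ A))ᶜ = {1, 2, 3, 6, 8, 9, 10}

{1, 2, 3, 6, 8, 9, 10}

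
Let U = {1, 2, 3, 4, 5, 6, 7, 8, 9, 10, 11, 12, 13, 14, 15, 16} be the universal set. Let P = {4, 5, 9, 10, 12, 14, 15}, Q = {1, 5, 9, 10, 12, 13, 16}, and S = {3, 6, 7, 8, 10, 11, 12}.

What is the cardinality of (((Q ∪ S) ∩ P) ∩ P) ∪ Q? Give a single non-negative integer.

7

Q ∪ S = {1, 3, 5, 6, 7, 8, 9, 10, 11, 12, 13, 16}
(Q ∪ S) ∩ P = {5, 9, 10, 12}
((Q ∪ S) ∩ P) ∩ P = {5, 9, 10, 12}
(((Q ∪ S) ∩ P) ∩ P) ∪ Q = {1, 5, 9, 10, 12, 13, 16}
|(((Q ∪ S) ∩ P) ∩ P) ∪ Q| = 7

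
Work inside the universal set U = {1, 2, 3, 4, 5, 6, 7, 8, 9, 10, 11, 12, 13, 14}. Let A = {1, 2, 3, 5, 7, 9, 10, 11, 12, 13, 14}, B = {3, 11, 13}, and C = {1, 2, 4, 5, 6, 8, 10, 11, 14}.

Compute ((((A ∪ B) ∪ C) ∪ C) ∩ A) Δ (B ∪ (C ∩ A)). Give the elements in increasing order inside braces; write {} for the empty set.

{7, 9, 12}

A ∪ B = {1, 2, 3, 5, 7, 9, 10, 11, 12, 13, 14}
(A ∪ B) ∪ C = {1, 2, 3, 4, 5, 6, 7, 8, 9, 10, 11, 12, 13, 14}
((A ∪ B) ∪ C) ∪ C = {1, 2, 3, 4, 5, 6, 7, 8, 9, 10, 11, 12, 13, 14}
(((A ∪ B) ∪ C) ∪ C) ∩ A = {1, 2, 3, 5, 7, 9, 10, 11, 12, 13, 14}
C ∩ A = {1, 2, 5, 10, 11, 14}
B ∪ (C ∩ A) = {1, 2, 3, 5, 10, 11, 13, 14}
((((A ∪ B) ∪ C) ∪ C) ∩ A) Δ (B ∪ (C ∩ A)) = {7, 9, 12}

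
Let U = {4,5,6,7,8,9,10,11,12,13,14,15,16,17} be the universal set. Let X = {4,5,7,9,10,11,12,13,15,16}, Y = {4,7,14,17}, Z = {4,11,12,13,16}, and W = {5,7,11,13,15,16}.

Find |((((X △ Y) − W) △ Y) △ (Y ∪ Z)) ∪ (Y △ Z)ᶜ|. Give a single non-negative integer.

12

X △ Y = {5,9,10,11,12,13,14,15,16,17}
(X △ Y) − W = {9,10,12,14,17}
((X △ Y) − W) △ Y = {4,7,9,10,12}
Y ∪ Z = {4,7,11,12,13,14,16,17}
(((X △ Y) − W) △ Y) △ (Y ∪ Z) = {9,10,11,13,14,16,17}
Y △ Z = {7,11,12,13,14,16,17}
(Y △ Z)ᶜ = {4,5,6,8,9,10,15}
((((X △ Y) − W) △ Y) △ (Y ∪ Z)) ∪ (Y △ Z)ᶜ = {4,5,6,8,9,10,11,13,14,15,16,17}
|((((X △ Y) − W) △ Y) △ (Y ∪ Z)) ∪ (Y △ Z)ᶜ| = 12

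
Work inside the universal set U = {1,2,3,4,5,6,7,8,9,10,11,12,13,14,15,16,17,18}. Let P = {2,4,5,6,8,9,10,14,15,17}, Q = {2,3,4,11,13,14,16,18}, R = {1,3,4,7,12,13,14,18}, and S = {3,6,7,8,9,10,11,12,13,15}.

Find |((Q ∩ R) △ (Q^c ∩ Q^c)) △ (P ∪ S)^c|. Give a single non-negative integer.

Q ∩ R = {3,4,13,14,18}
Q^c = {1,5,6,7,8,9,10,12,15,17}
Q^c ∩ Q^c = {1,5,6,7,8,9,10,12,15,17}
(Q ∩ R) △ (Q^c ∩ Q^c) = {1,3,4,5,6,7,8,9,10,12,13,14,15,17,18}
P ∪ S = {2,3,4,5,6,7,8,9,10,11,12,13,14,15,17}
(P ∪ S)^c = {1,16,18}
((Q ∩ R) △ (Q^c ∩ Q^c)) △ (P ∪ S)^c = {3,4,5,6,7,8,9,10,12,13,14,15,16,17}
|((Q ∩ R) △ (Q^c ∩ Q^c)) △ (P ∪ S)^c| = 14

14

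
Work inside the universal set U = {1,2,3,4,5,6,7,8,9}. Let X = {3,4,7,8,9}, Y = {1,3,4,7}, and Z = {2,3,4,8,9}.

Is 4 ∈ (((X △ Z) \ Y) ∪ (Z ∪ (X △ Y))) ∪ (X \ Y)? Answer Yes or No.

Yes

4 ∈ X and 4 ∈ Z, so 4 ∉ X △ Z
4 ∉ (X △ Z) and 4 ∈ Y, so 4 ∉ (X △ Z) \ Y
4 ∈ X and 4 ∈ Y, so 4 ∉ X △ Y
4 ∈ Z and 4 ∉ (X △ Y), so 4 ∈ Z ∪ (X △ Y)
4 ∉ ((X △ Z) \ Y) and 4 ∈ (Z ∪ (X △ Y)), so 4 ∈ ((X △ Z) \ Y) ∪ (Z ∪ (X △ Y))
4 ∈ X and 4 ∈ Y, so 4 ∉ X \ Y
4 ∈ (((X △ Z) \ Y) ∪ (Z ∪ (X △ Y))) and 4 ∉ (X \ Y), so 4 ∈ (((X △ Z) \ Y) ∪ (Z ∪ (X △ Y))) ∪ (X \ Y)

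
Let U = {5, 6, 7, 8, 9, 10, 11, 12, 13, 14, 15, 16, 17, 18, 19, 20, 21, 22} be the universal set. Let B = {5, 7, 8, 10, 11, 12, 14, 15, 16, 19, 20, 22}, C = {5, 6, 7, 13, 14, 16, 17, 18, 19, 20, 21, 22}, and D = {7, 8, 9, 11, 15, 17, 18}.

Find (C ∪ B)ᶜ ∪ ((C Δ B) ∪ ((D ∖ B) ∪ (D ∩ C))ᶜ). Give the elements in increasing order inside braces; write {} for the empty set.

C ∪ B = {5, 6, 7, 8, 10, 11, 12, 13, 14, 15, 16, 17, 18, 19, 20, 21, 22}
(C ∪ B)ᶜ = {9}
C Δ B = {6, 8, 10, 11, 12, 13, 15, 17, 18, 21}
D ∖ B = {9, 17, 18}
D ∩ C = {7, 17, 18}
(D ∖ B) ∪ (D ∩ C) = {7, 9, 17, 18}
((D ∖ B) ∪ (D ∩ C))ᶜ = {5, 6, 8, 10, 11, 12, 13, 14, 15, 16, 19, 20, 21, 22}
(C Δ B) ∪ ((D ∖ B) ∪ (D ∩ C))ᶜ = {5, 6, 8, 10, 11, 12, 13, 14, 15, 16, 17, 18, 19, 20, 21, 22}
(C ∪ B)ᶜ ∪ ((C Δ B) ∪ ((D ∖ B) ∪ (D ∩ C))ᶜ) = {5, 6, 8, 9, 10, 11, 12, 13, 14, 15, 16, 17, 18, 19, 20, 21, 22}

{5, 6, 8, 9, 10, 11, 12, 13, 14, 15, 16, 17, 18, 19, 20, 21, 22}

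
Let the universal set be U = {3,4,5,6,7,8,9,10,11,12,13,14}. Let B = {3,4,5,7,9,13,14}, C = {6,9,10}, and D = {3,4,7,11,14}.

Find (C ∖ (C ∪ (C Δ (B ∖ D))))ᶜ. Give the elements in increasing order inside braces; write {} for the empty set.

{3,4,5,6,7,8,9,10,11,12,13,14}

B ∖ D = {5,9,13}
C Δ (B ∖ D) = {5,6,10,13}
C ∪ (C Δ (B ∖ D)) = {5,6,9,10,13}
C ∖ (C ∪ (C Δ (B ∖ D))) = {}
(C ∖ (C ∪ (C Δ (B ∖ D))))ᶜ = {3,4,5,6,7,8,9,10,11,12,13,14}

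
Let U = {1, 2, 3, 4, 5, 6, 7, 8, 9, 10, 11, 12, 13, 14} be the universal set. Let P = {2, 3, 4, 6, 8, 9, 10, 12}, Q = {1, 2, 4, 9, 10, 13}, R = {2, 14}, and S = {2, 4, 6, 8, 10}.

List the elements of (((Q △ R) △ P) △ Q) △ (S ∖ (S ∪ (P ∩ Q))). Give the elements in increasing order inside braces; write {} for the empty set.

{3, 4, 6, 8, 9, 10, 12, 14}

Q △ R = {1, 4, 9, 10, 13, 14}
(Q △ R) △ P = {1, 2, 3, 6, 8, 12, 13, 14}
((Q △ R) △ P) △ Q = {3, 4, 6, 8, 9, 10, 12, 14}
P ∩ Q = {2, 4, 9, 10}
S ∪ (P ∩ Q) = {2, 4, 6, 8, 9, 10}
S ∖ (S ∪ (P ∩ Q)) = {}
(((Q △ R) △ P) △ Q) △ (S ∖ (S ∪ (P ∩ Q))) = {3, 4, 6, 8, 9, 10, 12, 14}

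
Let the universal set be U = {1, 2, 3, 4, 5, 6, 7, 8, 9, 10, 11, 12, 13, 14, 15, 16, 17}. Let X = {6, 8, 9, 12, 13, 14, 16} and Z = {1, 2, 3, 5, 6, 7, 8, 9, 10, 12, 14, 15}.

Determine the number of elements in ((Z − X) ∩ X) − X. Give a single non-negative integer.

0

Z − X = {1, 2, 3, 5, 7, 10, 15}
(Z − X) ∩ X = {}
((Z − X) ∩ X) − X = {}
|((Z − X) ∩ X) − X| = 0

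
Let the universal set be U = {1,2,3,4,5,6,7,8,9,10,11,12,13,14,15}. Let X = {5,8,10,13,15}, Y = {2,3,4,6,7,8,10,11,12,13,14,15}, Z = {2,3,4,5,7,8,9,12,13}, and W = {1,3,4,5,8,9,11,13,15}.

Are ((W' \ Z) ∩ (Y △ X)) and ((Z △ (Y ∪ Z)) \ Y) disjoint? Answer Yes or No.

W' = {2,6,7,10,12,14}
W' \ Z = {6,10,14}
Y △ X = {2,3,4,5,6,7,11,12,14}
(W' \ Z) ∩ (Y △ X) = {6,14}
Y ∪ Z = {2,3,4,5,6,7,8,9,10,11,12,13,14,15}
Z △ (Y ∪ Z) = {6,10,11,14,15}
(Z △ (Y ∪ Z)) \ Y = {}
{6,14} and {} share no elements.

Yes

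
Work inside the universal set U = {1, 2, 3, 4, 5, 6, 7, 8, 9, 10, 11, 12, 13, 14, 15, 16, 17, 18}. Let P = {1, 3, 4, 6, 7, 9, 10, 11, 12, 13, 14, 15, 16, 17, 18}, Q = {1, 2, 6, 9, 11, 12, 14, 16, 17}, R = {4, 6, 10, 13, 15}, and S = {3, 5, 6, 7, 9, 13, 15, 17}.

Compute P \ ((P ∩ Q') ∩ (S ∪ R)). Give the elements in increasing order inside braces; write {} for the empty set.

{1, 6, 9, 11, 12, 14, 16, 17, 18}

Q' = {3, 4, 5, 7, 8, 10, 13, 15, 18}
P ∩ Q' = {3, 4, 7, 10, 13, 15, 18}
S ∪ R = {3, 4, 5, 6, 7, 9, 10, 13, 15, 17}
(P ∩ Q') ∩ (S ∪ R) = {3, 4, 7, 10, 13, 15}
P \ ((P ∩ Q') ∩ (S ∪ R)) = {1, 6, 9, 11, 12, 14, 16, 17, 18}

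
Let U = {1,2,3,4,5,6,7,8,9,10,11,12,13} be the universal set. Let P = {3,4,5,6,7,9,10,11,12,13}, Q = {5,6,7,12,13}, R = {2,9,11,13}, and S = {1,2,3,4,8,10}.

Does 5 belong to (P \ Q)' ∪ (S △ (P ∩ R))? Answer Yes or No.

Yes

5 ∈ P and 5 ∈ Q, so 5 ∉ P \ Q
5 ∈ (P \ Q)' since 5 ∉ (P \ Q)
5 ∈ P and 5 ∉ R, so 5 ∉ P ∩ R
5 ∉ S and 5 ∉ (P ∩ R), so 5 ∉ S △ (P ∩ R)
5 ∈ (P \ Q)' and 5 ∉ (S △ (P ∩ R)), so 5 ∈ (P \ Q)' ∪ (S △ (P ∩ R))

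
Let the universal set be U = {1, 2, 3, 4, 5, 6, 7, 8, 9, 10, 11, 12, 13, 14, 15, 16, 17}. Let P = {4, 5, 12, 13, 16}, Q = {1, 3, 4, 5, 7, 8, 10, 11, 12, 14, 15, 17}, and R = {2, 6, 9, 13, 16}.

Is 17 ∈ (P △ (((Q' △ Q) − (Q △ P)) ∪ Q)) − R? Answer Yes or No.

Yes

17 ∈ Q, so 17 ∉ Q'
17 ∉ Q' and 17 ∈ Q, so 17 ∈ Q' △ Q
17 ∈ Q and 17 ∉ P, so 17 ∈ Q △ P
17 ∈ (Q' △ Q) and 17 ∈ (Q △ P), so 17 ∉ (Q' △ Q) − (Q △ P)
17 ∉ ((Q' △ Q) − (Q △ P)) and 17 ∈ Q, so 17 ∈ ((Q' △ Q) − (Q △ P)) ∪ Q
17 ∉ P and 17 ∈ (((Q' △ Q) − (Q △ P)) ∪ Q), so 17 ∈ P △ (((Q' △ Q) − (Q △ P)) ∪ Q)
17 ∈ (P △ (((Q' △ Q) − (Q △ P)) ∪ Q)) and 17 ∉ R, so 17 ∈ (P △ (((Q' △ Q) − (Q △ P)) ∪ Q)) − R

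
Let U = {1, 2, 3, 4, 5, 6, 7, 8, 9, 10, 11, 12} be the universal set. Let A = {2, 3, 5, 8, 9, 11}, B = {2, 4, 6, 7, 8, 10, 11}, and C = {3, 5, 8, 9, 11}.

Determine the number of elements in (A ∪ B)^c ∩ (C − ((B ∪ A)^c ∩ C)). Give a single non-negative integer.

0

A ∪ B = {2, 3, 4, 5, 6, 7, 8, 9, 10, 11}
(A ∪ B)^c = {1, 12}
B ∪ A = {2, 3, 4, 5, 6, 7, 8, 9, 10, 11}
(B ∪ A)^c = {1, 12}
(B ∪ A)^c ∩ C = {}
C − ((B ∪ A)^c ∩ C) = {3, 5, 8, 9, 11}
(A ∪ B)^c ∩ (C − ((B ∪ A)^c ∩ C)) = {}
|(A ∪ B)^c ∩ (C − ((B ∪ A)^c ∩ C))| = 0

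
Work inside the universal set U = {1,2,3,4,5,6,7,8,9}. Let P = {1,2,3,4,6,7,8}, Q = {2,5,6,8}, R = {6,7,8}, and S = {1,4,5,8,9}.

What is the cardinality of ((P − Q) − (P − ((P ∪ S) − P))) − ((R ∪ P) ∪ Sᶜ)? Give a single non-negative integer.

P − Q = {1,3,4,7}
P ∪ S = {1,2,3,4,5,6,7,8,9}
(P ∪ S) − P = {5,9}
P − ((P ∪ S) − P) = {1,2,3,4,6,7,8}
(P − Q) − (P − ((P ∪ S) − P)) = {}
R ∪ P = {1,2,3,4,6,7,8}
Sᶜ = {2,3,6,7}
(R ∪ P) ∪ Sᶜ = {1,2,3,4,6,7,8}
((P − Q) − (P − ((P ∪ S) − P))) − ((R ∪ P) ∪ Sᶜ) = {}
|((P − Q) − (P − ((P ∪ S) − P))) − ((R ∪ P) ∪ Sᶜ)| = 0

0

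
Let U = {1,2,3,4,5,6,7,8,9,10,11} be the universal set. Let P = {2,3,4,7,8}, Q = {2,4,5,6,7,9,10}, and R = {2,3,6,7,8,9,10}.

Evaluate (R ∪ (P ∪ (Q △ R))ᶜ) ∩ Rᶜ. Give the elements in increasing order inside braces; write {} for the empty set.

Q △ R = {3,4,5,8}
P ∪ (Q △ R) = {2,3,4,5,7,8}
(P ∪ (Q △ R))ᶜ = {1,6,9,10,11}
R ∪ (P ∪ (Q △ R))ᶜ = {1,2,3,6,7,8,9,10,11}
Rᶜ = {1,4,5,11}
(R ∪ (P ∪ (Q △ R))ᶜ) ∩ Rᶜ = {1,11}

{1,11}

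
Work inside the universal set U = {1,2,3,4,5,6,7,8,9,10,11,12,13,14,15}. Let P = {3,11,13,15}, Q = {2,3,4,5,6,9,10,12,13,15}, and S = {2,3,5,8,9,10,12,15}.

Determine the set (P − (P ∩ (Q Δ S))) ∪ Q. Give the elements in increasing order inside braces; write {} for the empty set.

Q Δ S = {4,6,8,13}
P ∩ (Q Δ S) = {13}
P − (P ∩ (Q Δ S)) = {3,11,15}
(P − (P ∩ (Q Δ S))) ∪ Q = {2,3,4,5,6,9,10,11,12,13,15}

{2,3,4,5,6,9,10,11,12,13,15}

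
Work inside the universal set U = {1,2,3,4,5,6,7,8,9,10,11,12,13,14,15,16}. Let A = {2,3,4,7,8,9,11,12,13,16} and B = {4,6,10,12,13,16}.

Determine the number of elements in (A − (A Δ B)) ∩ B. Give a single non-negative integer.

4

A Δ B = {2,3,6,7,8,9,10,11}
A − (A Δ B) = {4,12,13,16}
(A − (A Δ B)) ∩ B = {4,12,13,16}
|(A − (A Δ B)) ∩ B| = 4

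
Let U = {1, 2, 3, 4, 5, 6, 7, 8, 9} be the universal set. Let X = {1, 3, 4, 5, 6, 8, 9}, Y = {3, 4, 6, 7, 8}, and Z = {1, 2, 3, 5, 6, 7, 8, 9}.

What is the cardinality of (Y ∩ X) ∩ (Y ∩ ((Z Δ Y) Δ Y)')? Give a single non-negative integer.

1

Y ∩ X = {3, 4, 6, 8}
Z Δ Y = {1, 2, 4, 5, 9}
(Z Δ Y) Δ Y = {1, 2, 3, 5, 6, 7, 8, 9}
((Z Δ Y) Δ Y)' = {4}
Y ∩ ((Z Δ Y) Δ Y)' = {4}
(Y ∩ X) ∩ (Y ∩ ((Z Δ Y) Δ Y)') = {4}
|(Y ∩ X) ∩ (Y ∩ ((Z Δ Y) Δ Y)')| = 1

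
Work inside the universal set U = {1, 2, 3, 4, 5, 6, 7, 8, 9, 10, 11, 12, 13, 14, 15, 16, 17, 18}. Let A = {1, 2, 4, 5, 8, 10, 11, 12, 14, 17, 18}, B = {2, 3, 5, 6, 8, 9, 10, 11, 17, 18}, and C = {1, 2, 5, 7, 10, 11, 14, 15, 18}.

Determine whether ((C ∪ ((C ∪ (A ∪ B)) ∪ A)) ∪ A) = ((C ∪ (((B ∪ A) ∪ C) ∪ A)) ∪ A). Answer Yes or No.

Yes

A ∪ B = {1, 2, 3, 4, 5, 6, 8, 9, 10, 11, 12, 14, 17, 18}
C ∪ (A ∪ B) = {1, 2, 3, 4, 5, 6, 7, 8, 9, 10, 11, 12, 14, 15, 17, 18}
(C ∪ (A ∪ B)) ∪ A = {1, 2, 3, 4, 5, 6, 7, 8, 9, 10, 11, 12, 14, 15, 17, 18}
C ∪ ((C ∪ (A ∪ B)) ∪ A) = {1, 2, 3, 4, 5, 6, 7, 8, 9, 10, 11, 12, 14, 15, 17, 18}
(C ∪ ((C ∪ (A ∪ B)) ∪ A)) ∪ A = {1, 2, 3, 4, 5, 6, 7, 8, 9, 10, 11, 12, 14, 15, 17, 18}
B ∪ A = {1, 2, 3, 4, 5, 6, 8, 9, 10, 11, 12, 14, 17, 18}
(B ∪ A) ∪ C = {1, 2, 3, 4, 5, 6, 7, 8, 9, 10, 11, 12, 14, 15, 17, 18}
((B ∪ A) ∪ C) ∪ A = {1, 2, 3, 4, 5, 6, 7, 8, 9, 10, 11, 12, 14, 15, 17, 18}
C ∪ (((B ∪ A) ∪ C) ∪ A) = {1, 2, 3, 4, 5, 6, 7, 8, 9, 10, 11, 12, 14, 15, 17, 18}
(C ∪ (((B ∪ A) ∪ C) ∪ A)) ∪ A = {1, 2, 3, 4, 5, 6, 7, 8, 9, 10, 11, 12, 14, 15, 17, 18}
Both equal {1, 2, 3, 4, 5, 6, 7, 8, 9, 10, 11, 12, 14, 15, 17, 18}, so (C ∪ ((C ∪ (A ∪ B)) ∪ A)) ∪ A = (C ∪ (((B ∪ A) ∪ C) ∪ A)) ∪ A.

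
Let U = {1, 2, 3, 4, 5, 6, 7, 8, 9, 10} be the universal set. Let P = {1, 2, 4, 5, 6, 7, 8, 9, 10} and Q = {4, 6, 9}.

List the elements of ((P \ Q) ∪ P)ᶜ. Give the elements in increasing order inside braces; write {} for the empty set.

{3}

P \ Q = {1, 2, 5, 7, 8, 10}
(P \ Q) ∪ P = {1, 2, 4, 5, 6, 7, 8, 9, 10}
((P \ Q) ∪ P)ᶜ = {3}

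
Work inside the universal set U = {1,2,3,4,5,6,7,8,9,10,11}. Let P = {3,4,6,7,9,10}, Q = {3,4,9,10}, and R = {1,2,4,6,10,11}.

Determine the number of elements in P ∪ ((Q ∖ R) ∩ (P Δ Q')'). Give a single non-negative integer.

6

Q ∖ R = {3,9}
Q' = {1,2,5,6,7,8,11}
P Δ Q' = {1,2,3,4,5,8,9,10,11}
(P Δ Q')' = {6,7}
(Q ∖ R) ∩ (P Δ Q')' = {}
P ∪ ((Q ∖ R) ∩ (P Δ Q')') = {3,4,6,7,9,10}
|P ∪ ((Q ∖ R) ∩ (P Δ Q')')| = 6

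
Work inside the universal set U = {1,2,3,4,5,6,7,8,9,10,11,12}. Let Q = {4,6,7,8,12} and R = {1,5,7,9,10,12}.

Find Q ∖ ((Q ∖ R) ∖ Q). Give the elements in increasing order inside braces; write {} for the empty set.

Q ∖ R = {4,6,8}
(Q ∖ R) ∖ Q = {}
Q ∖ ((Q ∖ R) ∖ Q) = {4,6,7,8,12}

{4,6,7,8,12}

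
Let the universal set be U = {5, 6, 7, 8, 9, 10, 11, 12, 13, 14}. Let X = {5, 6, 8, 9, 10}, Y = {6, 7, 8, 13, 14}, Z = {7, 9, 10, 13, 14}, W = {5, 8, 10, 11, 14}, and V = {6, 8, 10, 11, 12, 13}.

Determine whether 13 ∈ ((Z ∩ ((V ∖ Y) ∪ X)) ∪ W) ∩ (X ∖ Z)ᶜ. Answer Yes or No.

13 ∈ V and 13 ∈ Y, so 13 ∉ V ∖ Y
13 ∉ (V ∖ Y) and 13 ∉ X, so 13 ∉ (V ∖ Y) ∪ X
13 ∈ Z and 13 ∉ ((V ∖ Y) ∪ X), so 13 ∉ Z ∩ ((V ∖ Y) ∪ X)
13 ∉ (Z ∩ ((V ∖ Y) ∪ X)) and 13 ∉ W, so 13 ∉ (Z ∩ ((V ∖ Y) ∪ X)) ∪ W
13 ∉ X and 13 ∈ Z, so 13 ∉ X ∖ Z
13 ∈ (X ∖ Z)ᶜ since 13 ∉ (X ∖ Z)
13 ∉ ((Z ∩ ((V ∖ Y) ∪ X)) ∪ W) and 13 ∈ (X ∖ Z)ᶜ, so 13 ∉ ((Z ∩ ((V ∖ Y) ∪ X)) ∪ W) ∩ (X ∖ Z)ᶜ

No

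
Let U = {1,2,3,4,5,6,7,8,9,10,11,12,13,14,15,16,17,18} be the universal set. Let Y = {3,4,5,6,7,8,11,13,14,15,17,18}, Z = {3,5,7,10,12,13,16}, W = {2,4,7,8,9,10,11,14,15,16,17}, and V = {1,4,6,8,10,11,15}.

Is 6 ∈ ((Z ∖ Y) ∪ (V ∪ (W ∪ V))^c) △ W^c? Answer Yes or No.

6 ∉ Z and 6 ∈ Y, so 6 ∉ Z ∖ Y
6 ∉ W and 6 ∈ V, so 6 ∈ W ∪ V
6 ∈ V and 6 ∈ (W ∪ V), so 6 ∈ V ∪ (W ∪ V)
6 ∉ (V ∪ (W ∪ V))^c since 6 ∈ (V ∪ (W ∪ V))
6 ∉ (Z ∖ Y) and 6 ∉ (V ∪ (W ∪ V))^c, so 6 ∉ (Z ∖ Y) ∪ (V ∪ (W ∪ V))^c
6 ∉ W, so 6 ∈ W^c
6 ∉ ((Z ∖ Y) ∪ (V ∪ (W ∪ V))^c) and 6 ∈ W^c, so 6 ∈ ((Z ∖ Y) ∪ (V ∪ (W ∪ V))^c) △ W^c

Yes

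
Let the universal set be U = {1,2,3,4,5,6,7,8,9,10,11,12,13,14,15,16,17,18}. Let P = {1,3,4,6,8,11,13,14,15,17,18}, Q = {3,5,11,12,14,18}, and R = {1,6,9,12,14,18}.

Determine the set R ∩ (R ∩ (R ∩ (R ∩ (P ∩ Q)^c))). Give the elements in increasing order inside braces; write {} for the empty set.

{1,6,9,12}

P ∩ Q = {3,11,14,18}
(P ∩ Q)^c = {1,2,4,5,6,7,8,9,10,12,13,15,16,17}
R ∩ (P ∩ Q)^c = {1,6,9,12}
R ∩ (R ∩ (P ∩ Q)^c) = {1,6,9,12}
R ∩ (R ∩ (R ∩ (P ∩ Q)^c)) = {1,6,9,12}
R ∩ (R ∩ (R ∩ (R ∩ (P ∩ Q)^c))) = {1,6,9,12}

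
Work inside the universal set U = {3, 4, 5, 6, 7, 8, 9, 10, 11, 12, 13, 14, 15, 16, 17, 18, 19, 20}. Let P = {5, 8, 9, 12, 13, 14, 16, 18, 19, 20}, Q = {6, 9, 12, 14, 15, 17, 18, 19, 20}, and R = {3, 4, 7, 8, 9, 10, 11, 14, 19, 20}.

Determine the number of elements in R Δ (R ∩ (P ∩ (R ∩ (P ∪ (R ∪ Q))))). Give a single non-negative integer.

5

R ∪ Q = {3, 4, 6, 7, 8, 9, 10, 11, 12, 14, 15, 17, 18, 19, 20}
P ∪ (R ∪ Q) = {3, 4, 5, 6, 7, 8, 9, 10, 11, 12, 13, 14, 15, 16, 17, 18, 19, 20}
R ∩ (P ∪ (R ∪ Q)) = {3, 4, 7, 8, 9, 10, 11, 14, 19, 20}
P ∩ (R ∩ (P ∪ (R ∪ Q))) = {8, 9, 14, 19, 20}
R ∩ (P ∩ (R ∩ (P ∪ (R ∪ Q)))) = {8, 9, 14, 19, 20}
R Δ (R ∩ (P ∩ (R ∩ (P ∪ (R ∪ Q))))) = {3, 4, 7, 10, 11}
|R Δ (R ∩ (P ∩ (R ∩ (P ∪ (R ∪ Q)))))| = 5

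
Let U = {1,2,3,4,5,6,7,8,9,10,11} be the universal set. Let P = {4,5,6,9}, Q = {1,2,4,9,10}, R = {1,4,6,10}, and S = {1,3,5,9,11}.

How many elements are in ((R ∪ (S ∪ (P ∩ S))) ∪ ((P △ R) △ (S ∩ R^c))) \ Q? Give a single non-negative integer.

4

P ∩ S = {5,9}
S ∪ (P ∩ S) = {1,3,5,9,11}
R ∪ (S ∪ (P ∩ S)) = {1,3,4,5,6,9,10,11}
P △ R = {1,5,9,10}
R^c = {2,3,5,7,8,9,11}
S ∩ R^c = {3,5,9,11}
(P △ R) △ (S ∩ R^c) = {1,3,10,11}
(R ∪ (S ∪ (P ∩ S))) ∪ ((P △ R) △ (S ∩ R^c)) = {1,3,4,5,6,9,10,11}
((R ∪ (S ∪ (P ∩ S))) ∪ ((P △ R) △ (S ∩ R^c))) \ Q = {3,5,6,11}
|((R ∪ (S ∪ (P ∩ S))) ∪ ((P △ R) △ (S ∩ R^c))) \ Q| = 4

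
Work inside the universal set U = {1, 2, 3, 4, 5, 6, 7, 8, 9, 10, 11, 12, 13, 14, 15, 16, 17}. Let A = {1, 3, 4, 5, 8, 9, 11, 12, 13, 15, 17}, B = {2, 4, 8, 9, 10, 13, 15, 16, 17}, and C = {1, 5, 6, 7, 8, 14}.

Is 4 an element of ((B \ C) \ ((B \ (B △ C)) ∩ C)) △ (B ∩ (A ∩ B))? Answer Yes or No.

No

4 ∈ B and 4 ∉ C, so 4 ∈ B \ C
4 ∈ B and 4 ∉ C, so 4 ∈ B △ C
4 ∈ B and 4 ∈ (B △ C), so 4 ∉ B \ (B △ C)
4 ∉ (B \ (B △ C)) and 4 ∉ C, so 4 ∉ (B \ (B △ C)) ∩ C
4 ∈ (B \ C) and 4 ∉ ((B \ (B △ C)) ∩ C), so 4 ∈ (B \ C) \ ((B \ (B △ C)) ∩ C)
4 ∈ A and 4 ∈ B, so 4 ∈ A ∩ B
4 ∈ B and 4 ∈ (A ∩ B), so 4 ∈ B ∩ (A ∩ B)
4 ∈ ((B \ C) \ ((B \ (B △ C)) ∩ C)) and 4 ∈ (B ∩ (A ∩ B)), so 4 ∉ ((B \ C) \ ((B \ (B △ C)) ∩ C)) △ (B ∩ (A ∩ B))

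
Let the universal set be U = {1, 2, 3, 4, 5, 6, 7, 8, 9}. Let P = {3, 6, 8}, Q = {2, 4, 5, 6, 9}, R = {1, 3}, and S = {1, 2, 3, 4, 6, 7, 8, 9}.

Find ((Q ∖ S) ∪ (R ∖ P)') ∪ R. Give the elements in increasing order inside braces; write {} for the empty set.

Q ∖ S = {5}
R ∖ P = {1}
(R ∖ P)' = {2, 3, 4, 5, 6, 7, 8, 9}
(Q ∖ S) ∪ (R ∖ P)' = {2, 3, 4, 5, 6, 7, 8, 9}
((Q ∖ S) ∪ (R ∖ P)') ∪ R = {1, 2, 3, 4, 5, 6, 7, 8, 9}

{1, 2, 3, 4, 5, 6, 7, 8, 9}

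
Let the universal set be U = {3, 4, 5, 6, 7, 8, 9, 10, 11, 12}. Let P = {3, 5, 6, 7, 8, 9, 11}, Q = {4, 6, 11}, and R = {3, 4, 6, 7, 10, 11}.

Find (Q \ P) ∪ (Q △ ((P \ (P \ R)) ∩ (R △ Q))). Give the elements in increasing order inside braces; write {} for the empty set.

Q \ P = {4}
P \ R = {5, 8, 9}
P \ (P \ R) = {3, 6, 7, 11}
R △ Q = {3, 7, 10}
(P \ (P \ R)) ∩ (R △ Q) = {3, 7}
Q △ ((P \ (P \ R)) ∩ (R △ Q)) = {3, 4, 6, 7, 11}
(Q \ P) ∪ (Q △ ((P \ (P \ R)) ∩ (R △ Q))) = {3, 4, 6, 7, 11}

{3, 4, 6, 7, 11}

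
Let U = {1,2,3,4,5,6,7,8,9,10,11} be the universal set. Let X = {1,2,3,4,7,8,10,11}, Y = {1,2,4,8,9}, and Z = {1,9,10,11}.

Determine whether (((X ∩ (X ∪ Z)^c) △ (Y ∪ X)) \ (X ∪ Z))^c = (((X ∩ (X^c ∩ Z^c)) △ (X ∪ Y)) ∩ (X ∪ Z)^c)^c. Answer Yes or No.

X ∪ Z = {1,2,3,4,7,8,9,10,11}
(X ∪ Z)^c = {5,6}
X ∩ (X ∪ Z)^c = {}
Y ∪ X = {1,2,3,4,7,8,9,10,11}
(X ∩ (X ∪ Z)^c) △ (Y ∪ X) = {1,2,3,4,7,8,9,10,11}
((X ∩ (X ∪ Z)^c) △ (Y ∪ X)) \ (X ∪ Z) = {}
(((X ∩ (X ∪ Z)^c) △ (Y ∪ X)) \ (X ∪ Z))^c = {1,2,3,4,5,6,7,8,9,10,11}
X^c = {5,6,9}
Z^c = {2,3,4,5,6,7,8}
X^c ∩ Z^c = {5,6}
X ∩ (X^c ∩ Z^c) = {}
X ∪ Y = {1,2,3,4,7,8,9,10,11}
(X ∩ (X^c ∩ Z^c)) △ (X ∪ Y) = {1,2,3,4,7,8,9,10,11}
((X ∩ (X^c ∩ Z^c)) △ (X ∪ Y)) ∩ (X ∪ Z)^c = {}
(((X ∩ (X^c ∩ Z^c)) △ (X ∪ Y)) ∩ (X ∪ Z)^c)^c = {1,2,3,4,5,6,7,8,9,10,11}
Both equal {1,2,3,4,5,6,7,8,9,10,11}, so (((X ∩ (X ∪ Z)^c) △ (Y ∪ X)) \ (X ∪ Z))^c = (((X ∩ (X^c ∩ Z^c)) △ (X ∪ Y)) ∩ (X ∪ Z)^c)^c.

Yes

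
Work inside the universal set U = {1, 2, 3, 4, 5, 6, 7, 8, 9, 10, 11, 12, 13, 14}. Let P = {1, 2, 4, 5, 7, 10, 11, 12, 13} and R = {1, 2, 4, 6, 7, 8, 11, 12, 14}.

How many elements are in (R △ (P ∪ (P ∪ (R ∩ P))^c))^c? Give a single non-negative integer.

9

R ∩ P = {1, 2, 4, 7, 11, 12}
P ∪ (R ∩ P) = {1, 2, 4, 5, 7, 10, 11, 12, 13}
(P ∪ (R ∩ P))^c = {3, 6, 8, 9, 14}
P ∪ (P ∪ (R ∩ P))^c = {1, 2, 3, 4, 5, 6, 7, 8, 9, 10, 11, 12, 13, 14}
R △ (P ∪ (P ∪ (R ∩ P))^c) = {3, 5, 9, 10, 13}
(R △ (P ∪ (P ∪ (R ∩ P))^c))^c = {1, 2, 4, 6, 7, 8, 11, 12, 14}
|(R △ (P ∪ (P ∪ (R ∩ P))^c))^c| = 9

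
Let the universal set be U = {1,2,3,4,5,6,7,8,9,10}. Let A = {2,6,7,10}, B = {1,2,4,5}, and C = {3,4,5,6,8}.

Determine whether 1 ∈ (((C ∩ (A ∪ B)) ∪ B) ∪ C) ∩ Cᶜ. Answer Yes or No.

1 ∉ A and 1 ∈ B, so 1 ∈ A ∪ B
1 ∉ C and 1 ∈ (A ∪ B), so 1 ∉ C ∩ (A ∪ B)
1 ∉ (C ∩ (A ∪ B)) and 1 ∈ B, so 1 ∈ (C ∩ (A ∪ B)) ∪ B
1 ∈ ((C ∩ (A ∪ B)) ∪ B) and 1 ∉ C, so 1 ∈ ((C ∩ (A ∪ B)) ∪ B) ∪ C
1 ∉ C, so 1 ∈ Cᶜ
1 ∈ (((C ∩ (A ∪ B)) ∪ B) ∪ C) and 1 ∈ Cᶜ, so 1 ∈ (((C ∩ (A ∪ B)) ∪ B) ∪ C) ∩ Cᶜ

Yes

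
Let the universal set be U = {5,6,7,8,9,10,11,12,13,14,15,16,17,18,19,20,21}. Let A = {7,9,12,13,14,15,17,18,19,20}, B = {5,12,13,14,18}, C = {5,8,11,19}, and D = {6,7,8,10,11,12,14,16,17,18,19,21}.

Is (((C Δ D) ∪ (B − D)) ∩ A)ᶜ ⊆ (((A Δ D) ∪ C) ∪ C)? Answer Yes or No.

Yes

C Δ D = {5,6,7,10,12,14,16,17,18,21}
B − D = {5,13}
(C Δ D) ∪ (B − D) = {5,6,7,10,12,13,14,16,17,18,21}
((C Δ D) ∪ (B − D)) ∩ A = {7,12,13,14,17,18}
(((C Δ D) ∪ (B − D)) ∩ A)ᶜ = {5,6,8,9,10,11,15,16,19,20,21}
A Δ D = {6,8,9,10,11,13,15,16,20,21}
(A Δ D) ∪ C = {5,6,8,9,10,11,13,15,16,19,20,21}
((A Δ D) ∪ C) ∪ C = {5,6,8,9,10,11,13,15,16,19,20,21}
Every element of {5,6,8,9,10,11,15,16,19,20,21} is in {5,6,8,9,10,11,13,15,16,19,20,21}, so (((C Δ D) ∪ (B − D)) ∩ A)ᶜ ⊆ ((A Δ D) ∪ C) ∪ C.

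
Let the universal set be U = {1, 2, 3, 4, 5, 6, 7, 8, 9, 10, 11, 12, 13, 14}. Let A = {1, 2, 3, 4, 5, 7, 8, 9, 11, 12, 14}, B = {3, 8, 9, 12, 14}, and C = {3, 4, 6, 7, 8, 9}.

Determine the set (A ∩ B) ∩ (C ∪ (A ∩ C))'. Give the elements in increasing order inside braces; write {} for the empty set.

A ∩ B = {3, 8, 9, 12, 14}
A ∩ C = {3, 4, 7, 8, 9}
C ∪ (A ∩ C) = {3, 4, 6, 7, 8, 9}
(C ∪ (A ∩ C))' = {1, 2, 5, 10, 11, 12, 13, 14}
(A ∩ B) ∩ (C ∪ (A ∩ C))' = {12, 14}

{12, 14}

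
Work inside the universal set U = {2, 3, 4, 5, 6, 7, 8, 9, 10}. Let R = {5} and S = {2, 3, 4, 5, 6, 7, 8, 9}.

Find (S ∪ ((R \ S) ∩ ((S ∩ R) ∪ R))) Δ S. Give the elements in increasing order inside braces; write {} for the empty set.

R \ S = {}
S ∩ R = {5}
(S ∩ R) ∪ R = {5}
(R \ S) ∩ ((S ∩ R) ∪ R) = {}
S ∪ ((R \ S) ∩ ((S ∩ R) ∪ R)) = {2, 3, 4, 5, 6, 7, 8, 9}
(S ∪ ((R \ S) ∩ ((S ∩ R) ∪ R))) Δ S = {}

{}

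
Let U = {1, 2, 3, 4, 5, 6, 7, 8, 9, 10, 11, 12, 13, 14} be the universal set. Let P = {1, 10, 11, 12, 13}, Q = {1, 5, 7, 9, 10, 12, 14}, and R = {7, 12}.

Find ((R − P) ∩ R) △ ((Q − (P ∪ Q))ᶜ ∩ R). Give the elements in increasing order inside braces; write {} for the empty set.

R − P = {7}
(R − P) ∩ R = {7}
P ∪ Q = {1, 5, 7, 9, 10, 11, 12, 13, 14}
Q − (P ∪ Q) = {}
(Q − (P ∪ Q))ᶜ = {1, 2, 3, 4, 5, 6, 7, 8, 9, 10, 11, 12, 13, 14}
(Q − (P ∪ Q))ᶜ ∩ R = {7, 12}
((R − P) ∩ R) △ ((Q − (P ∪ Q))ᶜ ∩ R) = {12}

{12}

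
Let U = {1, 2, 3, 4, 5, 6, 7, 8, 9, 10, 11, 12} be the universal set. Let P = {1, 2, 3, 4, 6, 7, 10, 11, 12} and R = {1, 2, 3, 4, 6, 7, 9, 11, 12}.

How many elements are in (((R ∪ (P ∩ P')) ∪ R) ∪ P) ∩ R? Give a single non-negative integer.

P' = {5, 8, 9}
P ∩ P' = {}
R ∪ (P ∩ P') = {1, 2, 3, 4, 6, 7, 9, 11, 12}
(R ∪ (P ∩ P')) ∪ R = {1, 2, 3, 4, 6, 7, 9, 11, 12}
((R ∪ (P ∩ P')) ∪ R) ∪ P = {1, 2, 3, 4, 6, 7, 9, 10, 11, 12}
(((R ∪ (P ∩ P')) ∪ R) ∪ P) ∩ R = {1, 2, 3, 4, 6, 7, 9, 11, 12}
|(((R ∪ (P ∩ P')) ∪ R) ∪ P) ∩ R| = 9

9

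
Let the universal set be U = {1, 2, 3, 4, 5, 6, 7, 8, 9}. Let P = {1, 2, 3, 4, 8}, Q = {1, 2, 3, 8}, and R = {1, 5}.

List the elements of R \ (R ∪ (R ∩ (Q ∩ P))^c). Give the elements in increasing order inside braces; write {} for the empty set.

Q ∩ P = {1, 2, 3, 8}
R ∩ (Q ∩ P) = {1}
(R ∩ (Q ∩ P))^c = {2, 3, 4, 5, 6, 7, 8, 9}
R ∪ (R ∩ (Q ∩ P))^c = {1, 2, 3, 4, 5, 6, 7, 8, 9}
R \ (R ∪ (R ∩ (Q ∩ P))^c) = {}

{}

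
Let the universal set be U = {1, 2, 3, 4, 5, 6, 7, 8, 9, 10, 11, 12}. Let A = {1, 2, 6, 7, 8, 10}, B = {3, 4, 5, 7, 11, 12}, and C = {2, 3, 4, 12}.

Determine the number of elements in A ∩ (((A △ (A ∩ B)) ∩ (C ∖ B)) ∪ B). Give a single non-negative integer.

2

A ∩ B = {7}
A △ (A ∩ B) = {1, 2, 6, 8, 10}
C ∖ B = {2}
(A △ (A ∩ B)) ∩ (C ∖ B) = {2}
((A △ (A ∩ B)) ∩ (C ∖ B)) ∪ B = {2, 3, 4, 5, 7, 11, 12}
A ∩ (((A △ (A ∩ B)) ∩ (C ∖ B)) ∪ B) = {2, 7}
|A ∩ (((A △ (A ∩ B)) ∩ (C ∖ B)) ∪ B)| = 2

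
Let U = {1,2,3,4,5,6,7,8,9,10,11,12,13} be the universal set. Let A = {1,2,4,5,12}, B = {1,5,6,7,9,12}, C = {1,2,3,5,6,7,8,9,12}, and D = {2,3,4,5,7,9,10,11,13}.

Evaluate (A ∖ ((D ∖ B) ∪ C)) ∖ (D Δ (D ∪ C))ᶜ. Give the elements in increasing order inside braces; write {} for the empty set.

{}

D ∖ B = {2,3,4,10,11,13}
(D ∖ B) ∪ C = {1,2,3,4,5,6,7,8,9,10,11,12,13}
A ∖ ((D ∖ B) ∪ C) = {}
D ∪ C = {1,2,3,4,5,6,7,8,9,10,11,12,13}
D Δ (D ∪ C) = {1,6,8,12}
(D Δ (D ∪ C))ᶜ = {2,3,4,5,7,9,10,11,13}
(A ∖ ((D ∖ B) ∪ C)) ∖ (D Δ (D ∪ C))ᶜ = {}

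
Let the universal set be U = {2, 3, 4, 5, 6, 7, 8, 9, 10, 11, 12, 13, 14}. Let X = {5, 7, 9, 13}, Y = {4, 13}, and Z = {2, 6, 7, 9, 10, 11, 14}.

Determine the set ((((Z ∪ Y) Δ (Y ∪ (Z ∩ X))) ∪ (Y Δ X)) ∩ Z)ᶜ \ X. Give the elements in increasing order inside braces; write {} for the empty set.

Z ∪ Y = {2, 4, 6, 7, 9, 10, 11, 13, 14}
Z ∩ X = {7, 9}
Y ∪ (Z ∩ X) = {4, 7, 9, 13}
(Z ∪ Y) Δ (Y ∪ (Z ∩ X)) = {2, 6, 10, 11, 14}
Y Δ X = {4, 5, 7, 9}
((Z ∪ Y) Δ (Y ∪ (Z ∩ X))) ∪ (Y Δ X) = {2, 4, 5, 6, 7, 9, 10, 11, 14}
(((Z ∪ Y) Δ (Y ∪ (Z ∩ X))) ∪ (Y Δ X)) ∩ Z = {2, 6, 7, 9, 10, 11, 14}
((((Z ∪ Y) Δ (Y ∪ (Z ∩ X))) ∪ (Y Δ X)) ∩ Z)ᶜ = {3, 4, 5, 8, 12, 13}
((((Z ∪ Y) Δ (Y ∪ (Z ∩ X))) ∪ (Y Δ X)) ∩ Z)ᶜ \ X = {3, 4, 8, 12}

{3, 4, 8, 12}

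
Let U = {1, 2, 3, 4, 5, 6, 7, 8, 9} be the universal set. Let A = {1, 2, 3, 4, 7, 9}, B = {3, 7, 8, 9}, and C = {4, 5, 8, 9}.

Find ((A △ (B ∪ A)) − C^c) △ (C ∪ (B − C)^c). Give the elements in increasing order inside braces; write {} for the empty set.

{1, 2, 4, 5, 6, 9}

B ∪ A = {1, 2, 3, 4, 7, 8, 9}
A △ (B ∪ A) = {8}
C^c = {1, 2, 3, 6, 7}
(A △ (B ∪ A)) − C^c = {8}
B − C = {3, 7}
(B − C)^c = {1, 2, 4, 5, 6, 8, 9}
C ∪ (B − C)^c = {1, 2, 4, 5, 6, 8, 9}
((A △ (B ∪ A)) − C^c) △ (C ∪ (B − C)^c) = {1, 2, 4, 5, 6, 9}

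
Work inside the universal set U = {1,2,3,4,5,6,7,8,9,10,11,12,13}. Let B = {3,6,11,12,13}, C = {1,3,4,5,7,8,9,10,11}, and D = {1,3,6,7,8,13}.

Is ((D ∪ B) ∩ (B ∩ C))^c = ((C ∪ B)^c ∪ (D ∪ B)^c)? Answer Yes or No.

No

D ∪ B = {1,3,6,7,8,11,12,13}
B ∩ C = {3,11}
(D ∪ B) ∩ (B ∩ C) = {3,11}
((D ∪ B) ∩ (B ∩ C))^c = {1,2,4,5,6,7,8,9,10,12,13}
C ∪ B = {1,3,4,5,6,7,8,9,10,11,12,13}
(C ∪ B)^c = {2}
(D ∪ B)^c = {2,4,5,9,10}
(C ∪ B)^c ∪ (D ∪ B)^c = {2,4,5,9,10}
1 ∈ ((D ∪ B) ∩ (B ∩ C))^c but 1 ∉ (C ∪ B)^c ∪ (D ∪ B)^c, so they differ.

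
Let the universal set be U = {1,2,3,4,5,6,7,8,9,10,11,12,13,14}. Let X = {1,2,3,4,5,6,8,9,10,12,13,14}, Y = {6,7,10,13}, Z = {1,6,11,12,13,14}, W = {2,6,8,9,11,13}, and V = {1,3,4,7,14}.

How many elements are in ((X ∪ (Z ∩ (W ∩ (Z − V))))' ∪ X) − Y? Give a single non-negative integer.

Z − V = {6,11,12,13}
W ∩ (Z − V) = {6,11,13}
Z ∩ (W ∩ (Z − V)) = {6,11,13}
X ∪ (Z ∩ (W ∩ (Z − V))) = {1,2,3,4,5,6,8,9,10,11,12,13,14}
(X ∪ (Z ∩ (W ∩ (Z − V))))' = {7}
(X ∪ (Z ∩ (W ∩ (Z − V))))' ∪ X = {1,2,3,4,5,6,7,8,9,10,12,13,14}
((X ∪ (Z ∩ (W ∩ (Z − V))))' ∪ X) − Y = {1,2,3,4,5,8,9,12,14}
|((X ∪ (Z ∩ (W ∩ (Z − V))))' ∪ X) − Y| = 9

9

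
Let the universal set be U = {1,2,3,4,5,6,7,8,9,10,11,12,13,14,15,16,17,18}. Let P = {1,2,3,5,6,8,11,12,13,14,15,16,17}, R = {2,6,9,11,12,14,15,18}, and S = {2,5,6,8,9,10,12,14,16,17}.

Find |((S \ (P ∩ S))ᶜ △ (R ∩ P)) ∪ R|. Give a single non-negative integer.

P ∩ S = {2,5,6,8,12,14,16,17}
S \ (P ∩ S) = {9,10}
(S \ (P ∩ S))ᶜ = {1,2,3,4,5,6,7,8,11,12,13,14,15,16,17,18}
R ∩ P = {2,6,11,12,14,15}
(S \ (P ∩ S))ᶜ △ (R ∩ P) = {1,3,4,5,7,8,13,16,17,18}
((S \ (P ∩ S))ᶜ △ (R ∩ P)) ∪ R = {1,2,3,4,5,6,7,8,9,11,12,13,14,15,16,17,18}
|((S \ (P ∩ S))ᶜ △ (R ∩ P)) ∪ R| = 17

17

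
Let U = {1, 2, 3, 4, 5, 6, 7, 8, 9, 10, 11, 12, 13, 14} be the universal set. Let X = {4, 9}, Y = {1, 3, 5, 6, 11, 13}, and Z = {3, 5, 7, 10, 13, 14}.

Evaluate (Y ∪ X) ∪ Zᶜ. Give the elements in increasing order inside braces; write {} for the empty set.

Y ∪ X = {1, 3, 4, 5, 6, 9, 11, 13}
Zᶜ = {1, 2, 4, 6, 8, 9, 11, 12}
(Y ∪ X) ∪ Zᶜ = {1, 2, 3, 4, 5, 6, 8, 9, 11, 12, 13}

{1, 2, 3, 4, 5, 6, 8, 9, 11, 12, 13}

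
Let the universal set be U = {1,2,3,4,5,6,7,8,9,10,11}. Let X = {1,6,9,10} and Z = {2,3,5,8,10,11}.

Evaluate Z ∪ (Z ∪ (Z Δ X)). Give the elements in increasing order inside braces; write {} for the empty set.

{1,2,3,5,6,8,9,10,11}

Z Δ X = {1,2,3,5,6,8,9,11}
Z ∪ (Z Δ X) = {1,2,3,5,6,8,9,10,11}
Z ∪ (Z ∪ (Z Δ X)) = {1,2,3,5,6,8,9,10,11}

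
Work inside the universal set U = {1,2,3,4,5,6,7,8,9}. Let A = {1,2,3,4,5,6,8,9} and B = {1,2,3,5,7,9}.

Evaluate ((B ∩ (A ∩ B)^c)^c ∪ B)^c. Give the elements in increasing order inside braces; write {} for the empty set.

A ∩ B = {1,2,3,5,9}
(A ∩ B)^c = {4,6,7,8}
B ∩ (A ∩ B)^c = {7}
(B ∩ (A ∩ B)^c)^c = {1,2,3,4,5,6,8,9}
(B ∩ (A ∩ B)^c)^c ∪ B = {1,2,3,4,5,6,7,8,9}
((B ∩ (A ∩ B)^c)^c ∪ B)^c = {}

{}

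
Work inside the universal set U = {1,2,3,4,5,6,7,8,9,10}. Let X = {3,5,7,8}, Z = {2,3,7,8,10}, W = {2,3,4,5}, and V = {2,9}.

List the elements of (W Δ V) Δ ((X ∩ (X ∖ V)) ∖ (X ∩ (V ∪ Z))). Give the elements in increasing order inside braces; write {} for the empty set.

W Δ V = {3,4,5,9}
X ∖ V = {3,5,7,8}
X ∩ (X ∖ V) = {3,5,7,8}
V ∪ Z = {2,3,7,8,9,10}
X ∩ (V ∪ Z) = {3,7,8}
(X ∩ (X ∖ V)) ∖ (X ∩ (V ∪ Z)) = {5}
(W Δ V) Δ ((X ∩ (X ∖ V)) ∖ (X ∩ (V ∪ Z))) = {3,4,9}

{3,4,9}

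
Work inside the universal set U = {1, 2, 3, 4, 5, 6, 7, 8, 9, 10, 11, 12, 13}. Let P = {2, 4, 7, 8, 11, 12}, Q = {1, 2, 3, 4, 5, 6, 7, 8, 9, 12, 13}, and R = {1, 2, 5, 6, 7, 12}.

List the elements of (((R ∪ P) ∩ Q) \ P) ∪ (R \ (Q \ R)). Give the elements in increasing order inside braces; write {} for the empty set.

{1, 2, 5, 6, 7, 12}

R ∪ P = {1, 2, 4, 5, 6, 7, 8, 11, 12}
(R ∪ P) ∩ Q = {1, 2, 4, 5, 6, 7, 8, 12}
((R ∪ P) ∩ Q) \ P = {1, 5, 6}
Q \ R = {3, 4, 8, 9, 13}
R \ (Q \ R) = {1, 2, 5, 6, 7, 12}
(((R ∪ P) ∩ Q) \ P) ∪ (R \ (Q \ R)) = {1, 2, 5, 6, 7, 12}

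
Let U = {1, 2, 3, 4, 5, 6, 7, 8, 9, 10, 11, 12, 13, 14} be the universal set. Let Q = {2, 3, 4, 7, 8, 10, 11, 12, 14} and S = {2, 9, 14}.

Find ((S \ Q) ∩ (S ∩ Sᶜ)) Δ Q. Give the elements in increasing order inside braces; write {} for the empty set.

{2, 3, 4, 7, 8, 10, 11, 12, 14}

S \ Q = {9}
Sᶜ = {1, 3, 4, 5, 6, 7, 8, 10, 11, 12, 13}
S ∩ Sᶜ = {}
(S \ Q) ∩ (S ∩ Sᶜ) = {}
((S \ Q) ∩ (S ∩ Sᶜ)) Δ Q = {2, 3, 4, 7, 8, 10, 11, 12, 14}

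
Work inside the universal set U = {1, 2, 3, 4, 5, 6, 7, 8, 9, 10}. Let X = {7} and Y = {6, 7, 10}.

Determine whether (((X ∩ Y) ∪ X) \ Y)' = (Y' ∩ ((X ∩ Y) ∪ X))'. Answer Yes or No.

Yes

X ∩ Y = {7}
(X ∩ Y) ∪ X = {7}
((X ∩ Y) ∪ X) \ Y = {}
(((X ∩ Y) ∪ X) \ Y)' = {1, 2, 3, 4, 5, 6, 7, 8, 9, 10}
Y' = {1, 2, 3, 4, 5, 8, 9}
Y' ∩ ((X ∩ Y) ∪ X) = {}
(Y' ∩ ((X ∩ Y) ∪ X))' = {1, 2, 3, 4, 5, 6, 7, 8, 9, 10}
Both equal {1, 2, 3, 4, 5, 6, 7, 8, 9, 10}, so (((X ∩ Y) ∪ X) \ Y)' = (Y' ∩ ((X ∩ Y) ∪ X))'.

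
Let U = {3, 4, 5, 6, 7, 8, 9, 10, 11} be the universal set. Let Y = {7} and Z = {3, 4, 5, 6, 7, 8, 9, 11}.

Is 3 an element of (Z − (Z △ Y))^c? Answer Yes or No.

3 ∈ Z and 3 ∉ Y, so 3 ∈ Z △ Y
3 ∈ Z and 3 ∈ (Z △ Y), so 3 ∉ Z − (Z △ Y)
3 ∈ (Z − (Z △ Y))^c since 3 ∉ (Z − (Z △ Y))

Yes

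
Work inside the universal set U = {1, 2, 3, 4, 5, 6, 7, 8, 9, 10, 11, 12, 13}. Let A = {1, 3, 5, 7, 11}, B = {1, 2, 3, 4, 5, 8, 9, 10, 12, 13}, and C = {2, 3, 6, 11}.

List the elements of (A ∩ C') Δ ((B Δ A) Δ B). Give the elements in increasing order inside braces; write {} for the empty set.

{3, 11}

C' = {1, 4, 5, 7, 8, 9, 10, 12, 13}
A ∩ C' = {1, 5, 7}
B Δ A = {2, 4, 7, 8, 9, 10, 11, 12, 13}
(B Δ A) Δ B = {1, 3, 5, 7, 11}
(A ∩ C') Δ ((B Δ A) Δ B) = {3, 11}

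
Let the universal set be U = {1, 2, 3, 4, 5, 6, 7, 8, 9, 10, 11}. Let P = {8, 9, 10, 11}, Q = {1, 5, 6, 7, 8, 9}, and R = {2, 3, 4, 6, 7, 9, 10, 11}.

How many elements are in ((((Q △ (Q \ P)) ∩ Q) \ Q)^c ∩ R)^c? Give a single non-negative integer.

Q \ P = {1, 5, 6, 7}
Q △ (Q \ P) = {8, 9}
(Q △ (Q \ P)) ∩ Q = {8, 9}
((Q △ (Q \ P)) ∩ Q) \ Q = {}
(((Q △ (Q \ P)) ∩ Q) \ Q)^c = {1, 2, 3, 4, 5, 6, 7, 8, 9, 10, 11}
(((Q △ (Q \ P)) ∩ Q) \ Q)^c ∩ R = {2, 3, 4, 6, 7, 9, 10, 11}
((((Q △ (Q \ P)) ∩ Q) \ Q)^c ∩ R)^c = {1, 5, 8}
|((((Q △ (Q \ P)) ∩ Q) \ Q)^c ∩ R)^c| = 3

3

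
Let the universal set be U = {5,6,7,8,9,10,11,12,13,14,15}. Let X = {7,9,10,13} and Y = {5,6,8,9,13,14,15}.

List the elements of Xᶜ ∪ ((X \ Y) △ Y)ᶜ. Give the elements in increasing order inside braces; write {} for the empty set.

{5,6,8,11,12,14,15}

Xᶜ = {5,6,8,11,12,14,15}
X \ Y = {7,10}
(X \ Y) △ Y = {5,6,7,8,9,10,13,14,15}
((X \ Y) △ Y)ᶜ = {11,12}
Xᶜ ∪ ((X \ Y) △ Y)ᶜ = {5,6,8,11,12,14,15}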